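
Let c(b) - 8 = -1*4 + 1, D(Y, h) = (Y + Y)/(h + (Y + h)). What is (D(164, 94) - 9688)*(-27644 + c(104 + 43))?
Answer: 11780598609/44 ≈ 2.6774e+8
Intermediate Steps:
D(Y, h) = 2*Y/(Y + 2*h) (D(Y, h) = (2*Y)/(Y + 2*h) = 2*Y/(Y + 2*h))
c(b) = 5 (c(b) = 8 + (-1*4 + 1) = 8 + (-4 + 1) = 8 - 3 = 5)
(D(164, 94) - 9688)*(-27644 + c(104 + 43)) = (2*164/(164 + 2*94) - 9688)*(-27644 + 5) = (2*164/(164 + 188) - 9688)*(-27639) = (2*164/352 - 9688)*(-27639) = (2*164*(1/352) - 9688)*(-27639) = (41/44 - 9688)*(-27639) = -426231/44*(-27639) = 11780598609/44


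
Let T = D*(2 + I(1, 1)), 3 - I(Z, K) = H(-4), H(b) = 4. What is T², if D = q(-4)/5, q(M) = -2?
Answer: 4/25 ≈ 0.16000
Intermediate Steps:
I(Z, K) = -1 (I(Z, K) = 3 - 1*4 = 3 - 4 = -1)
D = -⅖ (D = -2/5 = -2*⅕ = -⅖ ≈ -0.40000)
T = -⅖ (T = -2*(2 - 1)/5 = -⅖*1 = -⅖ ≈ -0.40000)
T² = (-⅖)² = 4/25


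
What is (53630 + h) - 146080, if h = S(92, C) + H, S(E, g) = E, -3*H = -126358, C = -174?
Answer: -150716/3 ≈ -50239.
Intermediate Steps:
H = 126358/3 (H = -1/3*(-126358) = 126358/3 ≈ 42119.)
h = 126634/3 (h = 92 + 126358/3 = 126634/3 ≈ 42211.)
(53630 + h) - 146080 = (53630 + 126634/3) - 146080 = 287524/3 - 146080 = -150716/3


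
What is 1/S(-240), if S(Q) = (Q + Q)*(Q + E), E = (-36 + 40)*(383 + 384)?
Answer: -1/1357440 ≈ -7.3668e-7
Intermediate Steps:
E = 3068 (E = 4*767 = 3068)
S(Q) = 2*Q*(3068 + Q) (S(Q) = (Q + Q)*(Q + 3068) = (2*Q)*(3068 + Q) = 2*Q*(3068 + Q))
1/S(-240) = 1/(2*(-240)*(3068 - 240)) = 1/(2*(-240)*2828) = 1/(-1357440) = -1/1357440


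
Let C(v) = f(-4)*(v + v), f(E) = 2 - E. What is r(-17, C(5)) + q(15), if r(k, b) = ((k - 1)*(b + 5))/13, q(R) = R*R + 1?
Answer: 136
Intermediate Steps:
C(v) = 12*v (C(v) = (2 - 1*(-4))*(v + v) = (2 + 4)*(2*v) = 6*(2*v) = 12*v)
q(R) = 1 + R**2 (q(R) = R**2 + 1 = 1 + R**2)
r(k, b) = (-1 + k)*(5 + b)/13 (r(k, b) = ((-1 + k)*(5 + b))*(1/13) = (-1 + k)*(5 + b)/13)
r(-17, C(5)) + q(15) = (-5/13 - 12*5/13 + (5/13)*(-17) + (1/13)*(12*5)*(-17)) + (1 + 15**2) = (-5/13 - 1/13*60 - 85/13 + (1/13)*60*(-17)) + (1 + 225) = (-5/13 - 60/13 - 85/13 - 1020/13) + 226 = -90 + 226 = 136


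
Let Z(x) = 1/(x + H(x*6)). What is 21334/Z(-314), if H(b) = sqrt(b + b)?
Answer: -6698876 + 42668*I*sqrt(942) ≈ -6.6989e+6 + 1.3096e+6*I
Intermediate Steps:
H(b) = sqrt(2)*sqrt(b) (H(b) = sqrt(2*b) = sqrt(2)*sqrt(b))
Z(x) = 1/(x + 2*sqrt(3)*sqrt(x)) (Z(x) = 1/(x + sqrt(2)*sqrt(x*6)) = 1/(x + sqrt(2)*sqrt(6*x)) = 1/(x + sqrt(2)*(sqrt(6)*sqrt(x))) = 1/(x + 2*sqrt(3)*sqrt(x)))
21334/Z(-314) = 21334/(1/(-314 + 2*sqrt(3)*sqrt(-314))) = 21334/(1/(-314 + 2*sqrt(3)*(I*sqrt(314)))) = 21334/(1/(-314 + 2*I*sqrt(942))) = 21334*(-314 + 2*I*sqrt(942)) = -6698876 + 42668*I*sqrt(942)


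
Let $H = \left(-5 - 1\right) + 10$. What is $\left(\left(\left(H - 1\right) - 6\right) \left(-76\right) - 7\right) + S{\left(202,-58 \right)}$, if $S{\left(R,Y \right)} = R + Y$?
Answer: $365$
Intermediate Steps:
$H = 4$ ($H = -6 + 10 = 4$)
$\left(\left(\left(H - 1\right) - 6\right) \left(-76\right) - 7\right) + S{\left(202,-58 \right)} = \left(\left(\left(4 - 1\right) - 6\right) \left(-76\right) - 7\right) + \left(202 - 58\right) = \left(\left(3 - 6\right) \left(-76\right) - 7\right) + 144 = \left(\left(-3\right) \left(-76\right) - 7\right) + 144 = \left(228 - 7\right) + 144 = 221 + 144 = 365$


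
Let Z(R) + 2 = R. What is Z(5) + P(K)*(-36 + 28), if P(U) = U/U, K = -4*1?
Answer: -5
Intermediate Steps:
Z(R) = -2 + R
K = -4
P(U) = 1
Z(5) + P(K)*(-36 + 28) = (-2 + 5) + 1*(-36 + 28) = 3 + 1*(-8) = 3 - 8 = -5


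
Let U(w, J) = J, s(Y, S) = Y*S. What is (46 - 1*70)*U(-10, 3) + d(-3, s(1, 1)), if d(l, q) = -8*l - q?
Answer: -49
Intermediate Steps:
s(Y, S) = S*Y
d(l, q) = -q - 8*l
(46 - 1*70)*U(-10, 3) + d(-3, s(1, 1)) = (46 - 1*70)*3 + (-1 - 8*(-3)) = (46 - 70)*3 + (-1*1 + 24) = -24*3 + (-1 + 24) = -72 + 23 = -49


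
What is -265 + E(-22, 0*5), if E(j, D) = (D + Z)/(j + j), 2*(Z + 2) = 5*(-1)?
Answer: -23311/88 ≈ -264.90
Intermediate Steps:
Z = -9/2 (Z = -2 + (5*(-1))/2 = -2 + (½)*(-5) = -2 - 5/2 = -9/2 ≈ -4.5000)
E(j, D) = (-9/2 + D)/(2*j) (E(j, D) = (D - 9/2)/(j + j) = (-9/2 + D)/((2*j)) = (-9/2 + D)*(1/(2*j)) = (-9/2 + D)/(2*j))
-265 + E(-22, 0*5) = -265 + (¼)*(-9 + 2*(0*5))/(-22) = -265 + (¼)*(-1/22)*(-9 + 2*0) = -265 + (¼)*(-1/22)*(-9 + 0) = -265 + (¼)*(-1/22)*(-9) = -265 + 9/88 = -23311/88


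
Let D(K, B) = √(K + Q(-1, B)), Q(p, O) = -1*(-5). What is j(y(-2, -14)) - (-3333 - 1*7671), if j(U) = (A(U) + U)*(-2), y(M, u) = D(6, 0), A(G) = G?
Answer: 11004 - 4*√11 ≈ 10991.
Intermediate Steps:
Q(p, O) = 5
D(K, B) = √(5 + K) (D(K, B) = √(K + 5) = √(5 + K))
y(M, u) = √11 (y(M, u) = √(5 + 6) = √11)
j(U) = -4*U (j(U) = (U + U)*(-2) = (2*U)*(-2) = -4*U)
j(y(-2, -14)) - (-3333 - 1*7671) = -4*√11 - (-3333 - 1*7671) = -4*√11 - (-3333 - 7671) = -4*√11 - 1*(-11004) = -4*√11 + 11004 = 11004 - 4*√11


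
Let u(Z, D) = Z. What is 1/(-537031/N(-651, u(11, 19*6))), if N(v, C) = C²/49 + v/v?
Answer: -170/26314519 ≈ -6.4603e-6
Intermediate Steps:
N(v, C) = 1 + C²/49 (N(v, C) = C²*(1/49) + 1 = C²/49 + 1 = 1 + C²/49)
1/(-537031/N(-651, u(11, 19*6))) = 1/(-537031/(1 + (1/49)*11²)) = 1/(-537031/(1 + (1/49)*121)) = 1/(-537031/(1 + 121/49)) = 1/(-537031/170/49) = 1/(-537031*49/170) = 1/(-26314519/170) = -170/26314519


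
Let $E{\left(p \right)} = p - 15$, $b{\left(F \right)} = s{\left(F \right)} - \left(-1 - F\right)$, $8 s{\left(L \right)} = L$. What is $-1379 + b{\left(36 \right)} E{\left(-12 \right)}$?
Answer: $- \frac{4999}{2} \approx -2499.5$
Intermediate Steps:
$s{\left(L \right)} = \frac{L}{8}$
$b{\left(F \right)} = 1 + \frac{9 F}{8}$ ($b{\left(F \right)} = \frac{F}{8} - \left(-1 - F\right) = \frac{F}{8} + \left(1 + F\right) = 1 + \frac{9 F}{8}$)
$E{\left(p \right)} = -15 + p$ ($E{\left(p \right)} = p - 15 = -15 + p$)
$-1379 + b{\left(36 \right)} E{\left(-12 \right)} = -1379 + \left(1 + \frac{9}{8} \cdot 36\right) \left(-15 - 12\right) = -1379 + \left(1 + \frac{81}{2}\right) \left(-27\right) = -1379 + \frac{83}{2} \left(-27\right) = -1379 - \frac{2241}{2} = - \frac{4999}{2}$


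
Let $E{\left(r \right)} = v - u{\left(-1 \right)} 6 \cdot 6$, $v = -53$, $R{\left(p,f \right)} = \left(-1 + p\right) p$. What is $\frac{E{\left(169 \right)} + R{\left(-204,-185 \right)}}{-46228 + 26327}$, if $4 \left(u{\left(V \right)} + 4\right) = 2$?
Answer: $- \frac{41893}{19901} \approx -2.1051$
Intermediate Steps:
$u{\left(V \right)} = - \frac{7}{2}$ ($u{\left(V \right)} = -4 + \frac{1}{4} \cdot 2 = -4 + \frac{1}{2} = - \frac{7}{2}$)
$R{\left(p,f \right)} = p \left(-1 + p\right)$
$E{\left(r \right)} = 73$ ($E{\left(r \right)} = -53 - \left(- \frac{7}{2}\right) 6 \cdot 6 = -53 - \left(-21\right) 6 = -53 - -126 = -53 + 126 = 73$)
$\frac{E{\left(169 \right)} + R{\left(-204,-185 \right)}}{-46228 + 26327} = \frac{73 - 204 \left(-1 - 204\right)}{-46228 + 26327} = \frac{73 - -41820}{-19901} = \left(73 + 41820\right) \left(- \frac{1}{19901}\right) = 41893 \left(- \frac{1}{19901}\right) = - \frac{41893}{19901}$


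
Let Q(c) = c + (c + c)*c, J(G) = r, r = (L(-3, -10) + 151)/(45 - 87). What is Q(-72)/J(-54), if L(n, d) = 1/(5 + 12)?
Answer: -306306/107 ≈ -2862.7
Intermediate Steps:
L(n, d) = 1/17
r = -428/119 (r = (1/17 + 151)/(45 - 87) = (2568/17)/(-42) = (2568/17)*(-1/42) = -428/119 ≈ -3.5966)
J(G) = -428/119
Q(c) = c + 2*c² (Q(c) = c + (2*c)*c = c + 2*c²)
Q(-72)/J(-54) = (-72*(1 + 2*(-72)))/(-428/119) = -72*(1 - 144)*(-119/428) = -72*(-143)*(-119/428) = 10296*(-119/428) = -306306/107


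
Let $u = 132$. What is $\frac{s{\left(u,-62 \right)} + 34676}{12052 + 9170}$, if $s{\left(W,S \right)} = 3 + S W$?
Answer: $\frac{26495}{21222} \approx 1.2485$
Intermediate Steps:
$\frac{s{\left(u,-62 \right)} + 34676}{12052 + 9170} = \frac{\left(3 - 8184\right) + 34676}{12052 + 9170} = \frac{\left(3 - 8184\right) + 34676}{21222} = \left(-8181 + 34676\right) \frac{1}{21222} = 26495 \cdot \frac{1}{21222} = \frac{26495}{21222}$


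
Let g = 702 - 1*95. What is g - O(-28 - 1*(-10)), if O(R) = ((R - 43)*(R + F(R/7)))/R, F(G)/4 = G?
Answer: 4920/7 ≈ 702.86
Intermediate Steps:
F(G) = 4*G
g = 607 (g = 702 - 95 = 607)
O(R) = -473/7 + 11*R/7 (O(R) = ((R - 43)*(R + 4*(R/7)))/R = ((-43 + R)*(R + 4*(R*(⅐))))/R = ((-43 + R)*(R + 4*(R/7)))/R = ((-43 + R)*(R + 4*R/7))/R = ((-43 + R)*(11*R/7))/R = (11*R*(-43 + R)/7)/R = -473/7 + 11*R/7)
g - O(-28 - 1*(-10)) = 607 - (-473/7 + 11*(-28 - 1*(-10))/7) = 607 - (-473/7 + 11*(-28 + 10)/7) = 607 - (-473/7 + (11/7)*(-18)) = 607 - (-473/7 - 198/7) = 607 - 1*(-671/7) = 607 + 671/7 = 4920/7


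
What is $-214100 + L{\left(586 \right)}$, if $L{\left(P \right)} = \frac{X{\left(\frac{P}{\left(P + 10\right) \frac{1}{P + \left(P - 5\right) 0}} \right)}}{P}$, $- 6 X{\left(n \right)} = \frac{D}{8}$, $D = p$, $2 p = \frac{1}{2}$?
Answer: $- \frac{24088819201}{112512} \approx -2.141 \cdot 10^{5}$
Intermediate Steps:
$p = \frac{1}{4}$ ($p = \frac{1}{2 \cdot 2} = \frac{1}{2} \cdot \frac{1}{2} = \frac{1}{4} \approx 0.25$)
$D = \frac{1}{4} \approx 0.25$
$X{\left(n \right)} = - \frac{1}{192}$ ($X{\left(n \right)} = - \frac{\frac{1}{4} \cdot \frac{1}{8}}{6} = \left(- \frac{1}{6}\right) \frac{1}{32} = - \frac{1}{192}$)
$L{\left(P \right)} = - \frac{1}{192 P}$
$-214100 + L{\left(586 \right)} = -214100 - \frac{1}{192 \cdot 586} = -214100 - \frac{1}{112512} = - \frac{24088819201}{112512}$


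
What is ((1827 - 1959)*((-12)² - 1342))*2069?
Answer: 327183384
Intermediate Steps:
((1827 - 1959)*((-12)² - 1342))*2069 = -132*(144 - 1342)*2069 = -132*(-1198)*2069 = 158136*2069 = 327183384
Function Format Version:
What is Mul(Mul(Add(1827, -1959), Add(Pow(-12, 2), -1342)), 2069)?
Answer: 327183384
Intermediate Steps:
Mul(Mul(Add(1827, -1959), Add(Pow(-12, 2), -1342)), 2069) = Mul(Mul(-132, Add(144, -1342)), 2069) = Mul(Mul(-132, -1198), 2069) = Mul(158136, 2069) = 327183384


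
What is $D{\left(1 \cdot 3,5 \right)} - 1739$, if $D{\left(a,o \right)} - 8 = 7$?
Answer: $-1724$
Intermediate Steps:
$D{\left(a,o \right)} = 15$ ($D{\left(a,o \right)} = 8 + 7 = 15$)
$D{\left(1 \cdot 3,5 \right)} - 1739 = 15 - 1739 = -1724$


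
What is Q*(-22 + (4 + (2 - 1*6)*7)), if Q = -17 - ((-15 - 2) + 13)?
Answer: 598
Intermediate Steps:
Q = -13 (Q = -17 - (-17 + 13) = -17 - 1*(-4) = -17 + 4 = -13)
Q*(-22 + (4 + (2 - 1*6)*7)) = -13*(-22 + (4 + (2 - 1*6)*7)) = -13*(-22 + (4 + (2 - 6)*7)) = -13*(-22 + (4 - 4*7)) = -13*(-22 + (4 - 28)) = -13*(-22 - 24) = -13*(-46) = 598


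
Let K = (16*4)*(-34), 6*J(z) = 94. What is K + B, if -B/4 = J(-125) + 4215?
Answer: -57296/3 ≈ -19099.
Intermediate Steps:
J(z) = 47/3 (J(z) = (1/6)*94 = 47/3)
K = -2176 (K = 64*(-34) = -2176)
B = -50768/3 (B = -4*(47/3 + 4215) = -4*12692/3 = -50768/3 ≈ -16923.)
K + B = -2176 - 50768/3 = -57296/3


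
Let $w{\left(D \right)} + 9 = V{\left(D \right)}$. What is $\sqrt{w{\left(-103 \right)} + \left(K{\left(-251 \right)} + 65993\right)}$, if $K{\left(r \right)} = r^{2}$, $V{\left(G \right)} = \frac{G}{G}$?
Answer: $11 \sqrt{1066} \approx 359.15$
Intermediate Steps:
$V{\left(G \right)} = 1$
$w{\left(D \right)} = -8$ ($w{\left(D \right)} = -9 + 1 = -8$)
$\sqrt{w{\left(-103 \right)} + \left(K{\left(-251 \right)} + 65993\right)} = \sqrt{-8 + \left(\left(-251\right)^{2} + 65993\right)} = \sqrt{-8 + \left(63001 + 65993\right)} = \sqrt{-8 + 128994} = \sqrt{128986} = 11 \sqrt{1066}$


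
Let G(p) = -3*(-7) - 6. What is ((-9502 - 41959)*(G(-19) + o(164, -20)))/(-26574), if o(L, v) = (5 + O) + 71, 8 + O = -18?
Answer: 3344965/26574 ≈ 125.87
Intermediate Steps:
O = -26 (O = -8 - 18 = -26)
G(p) = 15 (G(p) = 21 - 6 = 15)
o(L, v) = 50 (o(L, v) = (5 - 26) + 71 = -21 + 71 = 50)
((-9502 - 41959)*(G(-19) + o(164, -20)))/(-26574) = ((-9502 - 41959)*(15 + 50))/(-26574) = -51461*65*(-1/26574) = -3344965*(-1/26574) = 3344965/26574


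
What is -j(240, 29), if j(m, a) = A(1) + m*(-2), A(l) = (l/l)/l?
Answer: 479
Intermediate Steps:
A(l) = 1/l
j(m, a) = 1 - 2*m (j(m, a) = 1/1 + m*(-2) = 1 - 2*m)
-j(240, 29) = -(1 - 2*240) = -(1 - 480) = -1*(-479) = 479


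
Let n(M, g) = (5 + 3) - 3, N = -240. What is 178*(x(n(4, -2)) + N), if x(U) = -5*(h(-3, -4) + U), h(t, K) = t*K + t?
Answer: -55180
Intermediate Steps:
n(M, g) = 5 (n(M, g) = 8 - 3 = 5)
h(t, K) = t + K*t (h(t, K) = K*t + t = t + K*t)
x(U) = -45 - 5*U (x(U) = -5*(-3*(1 - 4) + U) = -5*(-3*(-3) + U) = -5*(9 + U) = -45 - 5*U)
178*(x(n(4, -2)) + N) = 178*((-45 - 5*5) - 240) = 178*((-45 - 25) - 240) = 178*(-70 - 240) = 178*(-310) = -55180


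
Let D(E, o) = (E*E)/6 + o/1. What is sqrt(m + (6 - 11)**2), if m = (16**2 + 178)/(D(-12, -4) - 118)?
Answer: 12*sqrt(7)/7 ≈ 4.5356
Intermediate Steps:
D(E, o) = o + E**2/6 (D(E, o) = E**2*(1/6) + o*1 = E**2/6 + o = o + E**2/6)
m = -31/7 (m = (16**2 + 178)/((-4 + (1/6)*(-12)**2) - 118) = (256 + 178)/((-4 + (1/6)*144) - 118) = 434/((-4 + 24) - 118) = 434/(20 - 118) = 434/(-98) = 434*(-1/98) = -31/7 ≈ -4.4286)
sqrt(m + (6 - 11)**2) = sqrt(-31/7 + (6 - 11)**2) = sqrt(-31/7 + (-5)**2) = sqrt(-31/7 + 25) = sqrt(144/7) = 12*sqrt(7)/7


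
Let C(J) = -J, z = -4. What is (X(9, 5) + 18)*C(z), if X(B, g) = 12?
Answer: 120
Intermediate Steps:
(X(9, 5) + 18)*C(z) = (12 + 18)*(-1*(-4)) = 30*4 = 120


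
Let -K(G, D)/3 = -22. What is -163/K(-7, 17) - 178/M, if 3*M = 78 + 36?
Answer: -8971/1254 ≈ -7.1539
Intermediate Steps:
M = 38 (M = (78 + 36)/3 = (⅓)*114 = 38)
K(G, D) = 66 (K(G, D) = -3*(-22) = 66)
-163/K(-7, 17) - 178/M = -163/66 - 178/38 = -163*1/66 - 178*1/38 = -163/66 - 89/19 = -8971/1254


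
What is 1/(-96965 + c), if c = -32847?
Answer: -1/129812 ≈ -7.7034e-6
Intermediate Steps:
1/(-96965 + c) = 1/(-96965 - 32847) = 1/(-129812) = -1/129812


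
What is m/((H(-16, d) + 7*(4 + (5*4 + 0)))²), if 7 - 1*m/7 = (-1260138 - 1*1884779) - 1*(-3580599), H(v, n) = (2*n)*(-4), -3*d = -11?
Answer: -27447525/173056 ≈ -158.60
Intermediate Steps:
d = 11/3 (d = -⅓*(-11) = 11/3 ≈ 3.6667)
H(v, n) = -8*n
m = -3049725 (m = 49 - 7*((-1260138 - 1*1884779) - 1*(-3580599)) = 49 - 7*((-1260138 - 1884779) + 3580599) = 49 - 7*(-3144917 + 3580599) = 49 - 7*435682 = 49 - 3049774 = -3049725)
m/((H(-16, d) + 7*(4 + (5*4 + 0)))²) = -3049725/(-8*11/3 + 7*(4 + (5*4 + 0)))² = -3049725/(-88/3 + 7*(4 + (20 + 0)))² = -3049725/(-88/3 + 7*(4 + 20))² = -3049725/(-88/3 + 7*24)² = -3049725/(-88/3 + 168)² = -3049725/((416/3)²) = -3049725/173056/9 = -3049725*9/173056 = -27447525/173056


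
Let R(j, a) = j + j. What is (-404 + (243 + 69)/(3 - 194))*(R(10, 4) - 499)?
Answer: 37111004/191 ≈ 1.9430e+5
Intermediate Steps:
R(j, a) = 2*j
(-404 + (243 + 69)/(3 - 194))*(R(10, 4) - 499) = (-404 + (243 + 69)/(3 - 194))*(2*10 - 499) = (-404 + 312/(-191))*(20 - 499) = (-404 + 312*(-1/191))*(-479) = (-404 - 312/191)*(-479) = -77476/191*(-479) = 37111004/191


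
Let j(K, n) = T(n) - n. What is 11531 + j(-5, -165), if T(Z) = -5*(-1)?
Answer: 11701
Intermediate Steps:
T(Z) = 5
j(K, n) = 5 - n
11531 + j(-5, -165) = 11531 + (5 - 1*(-165)) = 11531 + (5 + 165) = 11531 + 170 = 11701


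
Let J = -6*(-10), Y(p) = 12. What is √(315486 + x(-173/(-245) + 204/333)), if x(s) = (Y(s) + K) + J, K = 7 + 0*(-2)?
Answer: √315565 ≈ 561.75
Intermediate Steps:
J = 60
K = 7 (K = 7 + 0 = 7)
x(s) = 79 (x(s) = (12 + 7) + 60 = 19 + 60 = 79)
√(315486 + x(-173/(-245) + 204/333)) = √(315486 + 79) = √315565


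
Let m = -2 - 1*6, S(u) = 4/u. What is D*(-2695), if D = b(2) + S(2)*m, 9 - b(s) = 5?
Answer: 32340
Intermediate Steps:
b(s) = 4 (b(s) = 9 - 1*5 = 9 - 5 = 4)
m = -8 (m = -2 - 6 = -8)
D = -12 (D = 4 + (4/2)*(-8) = 4 + (4*(1/2))*(-8) = 4 + 2*(-8) = 4 - 16 = -12)
D*(-2695) = -12*(-2695) = 32340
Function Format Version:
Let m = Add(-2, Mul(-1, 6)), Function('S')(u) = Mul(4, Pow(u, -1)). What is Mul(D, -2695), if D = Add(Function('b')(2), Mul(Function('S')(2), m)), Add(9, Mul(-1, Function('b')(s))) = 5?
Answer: 32340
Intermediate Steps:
Function('b')(s) = 4 (Function('b')(s) = Add(9, Mul(-1, 5)) = Add(9, -5) = 4)
m = -8 (m = Add(-2, -6) = -8)
D = -12 (D = Add(4, Mul(Mul(4, Pow(2, -1)), -8)) = Add(4, Mul(Mul(4, Rational(1, 2)), -8)) = Add(4, Mul(2, -8)) = Add(4, -16) = -12)
Mul(D, -2695) = Mul(-12, -2695) = 32340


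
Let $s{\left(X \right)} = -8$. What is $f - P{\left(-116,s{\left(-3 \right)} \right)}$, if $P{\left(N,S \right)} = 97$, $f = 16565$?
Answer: $16468$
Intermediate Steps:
$f - P{\left(-116,s{\left(-3 \right)} \right)} = 16565 - 97 = 16468$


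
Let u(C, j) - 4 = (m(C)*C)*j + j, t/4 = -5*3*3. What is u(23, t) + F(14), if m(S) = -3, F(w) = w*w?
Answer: 12440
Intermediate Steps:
t = -180 (t = 4*(-5*3*3) = 4*(-15*3) = 4*(-45) = -180)
F(w) = w²
u(C, j) = 4 + j - 3*C*j (u(C, j) = 4 + ((-3*C)*j + j) = 4 + (-3*C*j + j) = 4 + (j - 3*C*j) = 4 + j - 3*C*j)
u(23, t) + F(14) = (4 - 180 - 3*23*(-180)) + 14² = (4 - 180 + 12420) + 196 = 12244 + 196 = 12440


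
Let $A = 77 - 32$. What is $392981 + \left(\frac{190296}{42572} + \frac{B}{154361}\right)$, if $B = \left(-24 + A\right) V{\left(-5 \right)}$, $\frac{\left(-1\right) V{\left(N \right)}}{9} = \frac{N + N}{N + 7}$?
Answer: $\frac{645621739548512}{1642864123} \approx 3.9299 \cdot 10^{5}$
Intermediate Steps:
$V{\left(N \right)} = - \frac{18 N}{7 + N}$ ($V{\left(N \right)} = - 9 \frac{N + N}{N + 7} = - 9 \frac{2 N}{7 + N} = - \frac{18 N}{7 + N}$)
$A = 45$ ($A = 77 - 32 = 45$)
$B = 945$ ($B = \left(-24 + 45\right) \left(\left(-18\right) \left(-5\right) \frac{1}{7 - 5}\right) = 21 \left(\left(-18\right) \left(-5\right) \frac{1}{2}\right) = 21 \cdot 45 = 945$)
$392981 + \left(\frac{190296}{42572} + \frac{B}{154361}\right) = 392981 + \left(\frac{190296}{42572} + \frac{945}{154361}\right) = 392981 + \left(190296 \cdot \frac{1}{42572} + 945 \cdot \frac{1}{154361}\right) = 392981 + \left(\frac{47574}{10643} + \frac{945}{154361}\right) = 392981 + \frac{7353627849}{1642864123} = \frac{645621739548512}{1642864123}$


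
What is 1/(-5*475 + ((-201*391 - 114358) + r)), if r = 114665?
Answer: -1/80659 ≈ -1.2398e-5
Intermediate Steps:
1/(-5*475 + ((-201*391 - 114358) + r)) = 1/(-5*475 + ((-201*391 - 114358) + 114665)) = 1/(-2375 + ((-78591 - 114358) + 114665)) = 1/(-2375 + (-192949 + 114665)) = 1/(-2375 - 78284) = 1/(-80659) = -1/80659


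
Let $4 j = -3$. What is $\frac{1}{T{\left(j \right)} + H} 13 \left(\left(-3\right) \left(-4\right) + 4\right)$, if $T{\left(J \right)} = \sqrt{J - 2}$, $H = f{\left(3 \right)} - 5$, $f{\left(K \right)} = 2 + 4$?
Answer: $\frac{832}{15} - \frac{416 i \sqrt{11}}{15} \approx 55.467 - 91.981 i$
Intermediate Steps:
$f{\left(K \right)} = 6$
$j = - \frac{3}{4}$ ($j = \frac{1}{4} \left(-3\right) = - \frac{3}{4} \approx -0.75$)
$H = 1$ ($H = 6 - 5 = 1$)
$T{\left(J \right)} = \sqrt{-2 + J}$
$\frac{1}{T{\left(j \right)} + H} 13 \left(\left(-3\right) \left(-4\right) + 4\right) = \frac{1}{\sqrt{-2 - \frac{3}{4}} + 1} \cdot 13 \left(\left(-3\right) \left(-4\right) + 4\right) = \frac{1}{\sqrt{- \frac{11}{4}} + 1} \cdot 13 \left(12 + 4\right) = \frac{1}{\frac{i \sqrt{11}}{2} + 1} \cdot 13 \cdot 16 = \frac{1}{1 + \frac{i \sqrt{11}}{2}} \cdot 13 \cdot 16 = \frac{13}{1 + \frac{i \sqrt{11}}{2}} \cdot 16 = \frac{208}{1 + \frac{i \sqrt{11}}{2}}$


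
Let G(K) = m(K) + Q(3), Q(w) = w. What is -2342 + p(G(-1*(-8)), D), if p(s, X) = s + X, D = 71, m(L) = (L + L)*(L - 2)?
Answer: -2172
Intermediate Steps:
m(L) = 2*L*(-2 + L) (m(L) = (2*L)*(-2 + L) = 2*L*(-2 + L))
G(K) = 3 + 2*K*(-2 + K) (G(K) = 2*K*(-2 + K) + 3 = 3 + 2*K*(-2 + K))
p(s, X) = X + s
-2342 + p(G(-1*(-8)), D) = -2342 + (71 + (3 + 2*(-1*(-8))*(-2 - 1*(-8)))) = -2342 + (71 + (3 + 2*8*(-2 + 8))) = -2342 + (71 + (3 + 2*8*6)) = -2342 + (71 + (3 + 96)) = -2342 + (71 + 99) = -2342 + 170 = -2172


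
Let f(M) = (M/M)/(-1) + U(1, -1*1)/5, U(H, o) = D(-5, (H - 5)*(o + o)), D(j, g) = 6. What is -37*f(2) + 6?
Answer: -7/5 ≈ -1.4000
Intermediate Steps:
U(H, o) = 6
f(M) = ⅕ (f(M) = (M/M)/(-1) + 6/5 = 1*(-1) + 6*(⅕) = -1 + 6/5 = ⅕)
-37*f(2) + 6 = -37*⅕ + 6 = -37/5 + 6 = -7/5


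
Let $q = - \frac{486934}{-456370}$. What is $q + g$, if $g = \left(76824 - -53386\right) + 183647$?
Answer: $\frac{71617703012}{228185} \approx 3.1386 \cdot 10^{5}$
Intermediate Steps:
$g = 313857$ ($g = \left(76824 + 53386\right) + 183647 = 130210 + 183647 = 313857$)
$q = \frac{243467}{228185}$ ($q = \left(-486934\right) \left(- \frac{1}{456370}\right) = \frac{243467}{228185} \approx 1.067$)
$q + g = \frac{243467}{228185} + 313857 = \frac{71617703012}{228185}$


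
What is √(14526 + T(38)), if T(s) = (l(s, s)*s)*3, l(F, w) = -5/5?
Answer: 2*√3603 ≈ 120.05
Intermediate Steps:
l(F, w) = -1 (l(F, w) = -5*⅕ = -1)
T(s) = -3*s (T(s) = -s*3 = -3*s)
√(14526 + T(38)) = √(14526 - 3*38) = √(14526 - 114) = √14412 = 2*√3603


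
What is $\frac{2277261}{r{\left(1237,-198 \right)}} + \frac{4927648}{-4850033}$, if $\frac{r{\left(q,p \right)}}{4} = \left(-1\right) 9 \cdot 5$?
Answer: $- \frac{1227297552917}{97000660} \approx -12652.0$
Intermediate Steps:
$r{\left(q,p \right)} = -180$ ($r{\left(q,p \right)} = 4 \left(-1\right) 9 \cdot 5 = 4 \left(\left(-9\right) 5\right) = 4 \left(-45\right) = -180$)
$\frac{2277261}{r{\left(1237,-198 \right)}} + \frac{4927648}{-4850033} = \frac{2277261}{-180} + \frac{4927648}{-4850033} = 2277261 \left(- \frac{1}{180}\right) + 4927648 \left(- \frac{1}{4850033}\right) = - \frac{253029}{20} - \frac{4927648}{4850033} = - \frac{1227297552917}{97000660}$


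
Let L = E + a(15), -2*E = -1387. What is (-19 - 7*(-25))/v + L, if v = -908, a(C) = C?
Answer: 321581/454 ≈ 708.33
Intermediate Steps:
E = 1387/2 (E = -1/2*(-1387) = 1387/2 ≈ 693.50)
L = 1417/2 (L = 1387/2 + 15 = 1417/2 ≈ 708.50)
(-19 - 7*(-25))/v + L = (-19 - 7*(-25))/(-908) + 1417/2 = (-19 + 175)*(-1/908) + 1417/2 = 156*(-1/908) + 1417/2 = -39/227 + 1417/2 = 321581/454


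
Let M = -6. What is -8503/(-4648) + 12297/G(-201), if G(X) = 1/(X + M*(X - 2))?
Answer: 58128124255/4648 ≈ 1.2506e+7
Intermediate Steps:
G(X) = 1/(12 - 5*X) (G(X) = 1/(X - 6*(X - 2)) = 1/(X - 6*(-2 + X)) = 1/(X + (12 - 6*X)) = 1/(12 - 5*X))
-8503/(-4648) + 12297/G(-201) = -8503/(-4648) + 12297/((-1/(-12 + 5*(-201)))) = -8503*(-1/4648) + 12297/((-1/(-12 - 1005))) = 8503/4648 + 12297/((-1/(-1017))) = 8503/4648 + 12297/((-1*(-1/1017))) = 8503/4648 + 12297/(1/1017) = 8503/4648 + 12297*1017 = 8503/4648 + 12506049 = 58128124255/4648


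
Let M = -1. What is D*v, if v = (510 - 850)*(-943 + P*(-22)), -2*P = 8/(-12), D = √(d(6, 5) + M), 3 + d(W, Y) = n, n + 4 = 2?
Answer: 969340*I*√6/3 ≈ 7.9146e+5*I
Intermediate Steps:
n = -2 (n = -4 + 2 = -2)
d(W, Y) = -5 (d(W, Y) = -3 - 2 = -5)
D = I*√6 (D = √(-5 - 1) = √(-6) = I*√6 ≈ 2.4495*I)
P = ⅓ (P = -4/(-12) = -4*(-1)/12 = -½*(-⅔) = ⅓ ≈ 0.33333)
v = 969340/3 (v = (510 - 850)*(-943 + (⅓)*(-22)) = -340*(-943 - 22/3) = -340*(-2851/3) = 969340/3 ≈ 3.2311e+5)
D*v = (I*√6)*(969340/3) = 969340*I*√6/3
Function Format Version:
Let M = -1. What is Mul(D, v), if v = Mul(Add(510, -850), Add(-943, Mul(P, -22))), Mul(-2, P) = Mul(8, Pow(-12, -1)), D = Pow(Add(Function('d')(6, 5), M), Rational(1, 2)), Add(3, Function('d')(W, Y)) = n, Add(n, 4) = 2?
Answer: Mul(Rational(969340, 3), I, Pow(6, Rational(1, 2))) ≈ Mul(7.9146e+5, I)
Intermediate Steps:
n = -2 (n = Add(-4, 2) = -2)
Function('d')(W, Y) = -5 (Function('d')(W, Y) = Add(-3, -2) = -5)
D = Mul(I, Pow(6, Rational(1, 2))) (D = Pow(Add(-5, -1), Rational(1, 2)) = Pow(-6, Rational(1, 2)) = Mul(I, Pow(6, Rational(1, 2))) ≈ Mul(2.4495, I))
P = Rational(1, 3) (P = Mul(Rational(-1, 2), Mul(8, Pow(-12, -1))) = Mul(Rational(-1, 2), Mul(8, Rational(-1, 12))) = Mul(Rational(-1, 2), Rational(-2, 3)) = Rational(1, 3) ≈ 0.33333)
v = Rational(969340, 3) (v = Mul(Add(510, -850), Add(-943, Mul(Rational(1, 3), -22))) = Mul(-340, Add(-943, Rational(-22, 3))) = Mul(-340, Rational(-2851, 3)) = Rational(969340, 3) ≈ 3.2311e+5)
Mul(D, v) = Mul(Mul(I, Pow(6, Rational(1, 2))), Rational(969340, 3)) = Mul(Rational(969340, 3), I, Pow(6, Rational(1, 2)))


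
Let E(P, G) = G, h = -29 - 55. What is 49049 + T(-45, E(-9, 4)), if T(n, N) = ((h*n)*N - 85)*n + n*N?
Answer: -627706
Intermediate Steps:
h = -84
T(n, N) = N*n + n*(-85 - 84*N*n) (T(n, N) = ((-84*n)*N - 85)*n + n*N = (-84*N*n - 85)*n + N*n = (-85 - 84*N*n)*n + N*n = n*(-85 - 84*N*n) + N*n = N*n + n*(-85 - 84*N*n))
49049 + T(-45, E(-9, 4)) = 49049 - 45*(-85 + 4 - 84*4*(-45)) = 49049 - 45*(-85 + 4 + 15120) = 49049 - 45*15039 = 49049 - 676755 = -627706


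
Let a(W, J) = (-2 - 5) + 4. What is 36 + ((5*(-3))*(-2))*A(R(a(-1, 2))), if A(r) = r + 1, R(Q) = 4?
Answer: 186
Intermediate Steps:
a(W, J) = -3 (a(W, J) = -7 + 4 = -3)
A(r) = 1 + r
36 + ((5*(-3))*(-2))*A(R(a(-1, 2))) = 36 + ((5*(-3))*(-2))*(1 + 4) = 36 - 15*(-2)*5 = 36 + 30*5 = 36 + 150 = 186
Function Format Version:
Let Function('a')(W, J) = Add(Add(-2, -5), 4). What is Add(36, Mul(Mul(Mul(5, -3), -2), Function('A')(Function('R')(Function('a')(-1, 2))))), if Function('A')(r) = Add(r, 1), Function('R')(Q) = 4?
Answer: 186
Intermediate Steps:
Function('a')(W, J) = -3 (Function('a')(W, J) = Add(-7, 4) = -3)
Function('A')(r) = Add(1, r)
Add(36, Mul(Mul(Mul(5, -3), -2), Function('A')(Function('R')(Function('a')(-1, 2))))) = Add(36, Mul(Mul(Mul(5, -3), -2), Add(1, 4))) = Add(36, Mul(Mul(-15, -2), 5)) = Add(36, Mul(30, 5)) = Add(36, 150) = 186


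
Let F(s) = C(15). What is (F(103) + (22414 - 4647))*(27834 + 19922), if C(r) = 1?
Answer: 848528608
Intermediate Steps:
F(s) = 1
(F(103) + (22414 - 4647))*(27834 + 19922) = (1 + (22414 - 4647))*(27834 + 19922) = (1 + 17767)*47756 = 17768*47756 = 848528608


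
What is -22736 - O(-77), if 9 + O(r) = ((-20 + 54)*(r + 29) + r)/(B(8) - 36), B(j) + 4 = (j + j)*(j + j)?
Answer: -4907323/216 ≈ -22719.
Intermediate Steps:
B(j) = -4 + 4*j² (B(j) = -4 + (j + j)*(j + j) = -4 + (2*j)*(2*j) = -4 + 4*j²)
O(r) = -479/108 + 35*r/216 (O(r) = -9 + ((-20 + 54)*(r + 29) + r)/((-4 + 4*8²) - 36) = -9 + (34*(29 + r) + r)/((-4 + 4*64) - 36) = -9 + ((986 + 34*r) + r)/((-4 + 256) - 36) = -9 + (986 + 35*r)/(252 - 36) = -9 + (986 + 35*r)/216 = -9 + (986 + 35*r)*(1/216) = -9 + (493/108 + 35*r/216) = -479/108 + 35*r/216)
-22736 - O(-77) = -22736 - (-479/108 + (35/216)*(-77)) = -22736 - (-479/108 - 2695/216) = -22736 - 1*(-3653/216) = -22736 + 3653/216 = -4907323/216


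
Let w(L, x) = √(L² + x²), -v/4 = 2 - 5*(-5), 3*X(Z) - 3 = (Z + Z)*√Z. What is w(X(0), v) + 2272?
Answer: 2272 + √11665 ≈ 2380.0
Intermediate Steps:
X(Z) = 1 + 2*Z^(3/2)/3 (X(Z) = 1 + ((Z + Z)*√Z)/3 = 1 + ((2*Z)*√Z)/3 = 1 + (2*Z^(3/2))/3 = 1 + 2*Z^(3/2)/3)
v = -108 (v = -4*(2 - 5*(-5)) = -4*(2 + 25) = -4*27 = -108)
w(X(0), v) + 2272 = √((1 + 2*0^(3/2)/3)² + (-108)²) + 2272 = √((1 + (⅔)*0)² + 11664) + 2272 = √((1 + 0)² + 11664) + 2272 = √(1² + 11664) + 2272 = √(1 + 11664) + 2272 = √11665 + 2272 = 2272 + √11665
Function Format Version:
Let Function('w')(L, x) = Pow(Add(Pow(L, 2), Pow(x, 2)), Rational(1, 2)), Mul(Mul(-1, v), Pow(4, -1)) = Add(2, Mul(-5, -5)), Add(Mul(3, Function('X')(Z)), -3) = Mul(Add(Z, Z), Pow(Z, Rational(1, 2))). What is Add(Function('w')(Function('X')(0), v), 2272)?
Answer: Add(2272, Pow(11665, Rational(1, 2))) ≈ 2380.0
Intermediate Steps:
Function('X')(Z) = Add(1, Mul(Rational(2, 3), Pow(Z, Rational(3, 2)))) (Function('X')(Z) = Add(1, Mul(Rational(1, 3), Mul(Add(Z, Z), Pow(Z, Rational(1, 2))))) = Add(1, Mul(Rational(1, 3), Mul(Mul(2, Z), Pow(Z, Rational(1, 2))))) = Add(1, Mul(Rational(1, 3), Mul(2, Pow(Z, Rational(3, 2))))) = Add(1, Mul(Rational(2, 3), Pow(Z, Rational(3, 2)))))
v = -108 (v = Mul(-4, Add(2, Mul(-5, -5))) = Mul(-4, Add(2, 25)) = Mul(-4, 27) = -108)
Add(Function('w')(Function('X')(0), v), 2272) = Add(Pow(Add(Pow(Add(1, Mul(Rational(2, 3), Pow(0, Rational(3, 2)))), 2), Pow(-108, 2)), Rational(1, 2)), 2272) = Add(Pow(Add(Pow(Add(1, Mul(Rational(2, 3), 0)), 2), 11664), Rational(1, 2)), 2272) = Add(Pow(Add(Pow(Add(1, 0), 2), 11664), Rational(1, 2)), 2272) = Add(Pow(Add(Pow(1, 2), 11664), Rational(1, 2)), 2272) = Add(Pow(Add(1, 11664), Rational(1, 2)), 2272) = Add(Pow(11665, Rational(1, 2)), 2272) = Add(2272, Pow(11665, Rational(1, 2)))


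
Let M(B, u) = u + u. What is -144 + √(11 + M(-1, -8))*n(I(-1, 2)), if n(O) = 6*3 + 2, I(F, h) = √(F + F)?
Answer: -144 + 20*I*√5 ≈ -144.0 + 44.721*I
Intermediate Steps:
M(B, u) = 2*u
I(F, h) = √2*√F (I(F, h) = √(2*F) = √2*√F)
n(O) = 20 (n(O) = 18 + 2 = 20)
-144 + √(11 + M(-1, -8))*n(I(-1, 2)) = -144 + √(11 + 2*(-8))*20 = -144 + √(11 - 16)*20 = -144 + √(-5)*20 = -144 + (I*√5)*20 = -144 + 20*I*√5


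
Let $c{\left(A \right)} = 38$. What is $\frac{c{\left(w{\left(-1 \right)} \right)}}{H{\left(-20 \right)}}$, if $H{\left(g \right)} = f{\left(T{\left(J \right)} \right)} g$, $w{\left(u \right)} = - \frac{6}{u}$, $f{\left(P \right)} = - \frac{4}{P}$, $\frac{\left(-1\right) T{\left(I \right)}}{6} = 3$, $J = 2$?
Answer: $- \frac{171}{20} \approx -8.55$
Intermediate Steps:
$T{\left(I \right)} = -18$ ($T{\left(I \right)} = \left(-6\right) 3 = -18$)
$H{\left(g \right)} = \frac{2 g}{9}$ ($H{\left(g \right)} = - \frac{4}{-18} g = \left(-4\right) \left(- \frac{1}{18}\right) g = \frac{2 g}{9}$)
$\frac{c{\left(w{\left(-1 \right)} \right)}}{H{\left(-20 \right)}} = \frac{38}{\frac{2}{9} \left(-20\right)} = \frac{38}{- \frac{40}{9}} = 38 \left(- \frac{9}{40}\right) = - \frac{171}{20}$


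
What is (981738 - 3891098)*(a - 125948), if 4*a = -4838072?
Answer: 3885351361760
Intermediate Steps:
a = -1209518 (a = (¼)*(-4838072) = -1209518)
(981738 - 3891098)*(a - 125948) = (981738 - 3891098)*(-1209518 - 125948) = -2909360*(-1335466) = 3885351361760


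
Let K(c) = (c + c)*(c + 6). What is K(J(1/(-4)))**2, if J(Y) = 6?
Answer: 20736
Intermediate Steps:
K(c) = 2*c*(6 + c) (K(c) = (2*c)*(6 + c) = 2*c*(6 + c))
K(J(1/(-4)))**2 = (2*6*(6 + 6))**2 = (2*6*12)**2 = 144**2 = 20736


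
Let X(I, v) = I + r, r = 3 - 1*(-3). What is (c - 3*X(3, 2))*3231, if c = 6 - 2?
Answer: -74313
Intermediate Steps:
c = 4
r = 6 (r = 3 + 3 = 6)
X(I, v) = 6 + I (X(I, v) = I + 6 = 6 + I)
(c - 3*X(3, 2))*3231 = (4 - 3*(6 + 3))*3231 = (4 - 3*9)*3231 = (4 - 27)*3231 = -23*3231 = -74313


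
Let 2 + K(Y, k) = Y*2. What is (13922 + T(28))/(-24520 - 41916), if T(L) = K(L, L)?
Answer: -3494/16609 ≈ -0.21037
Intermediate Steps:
K(Y, k) = -2 + 2*Y (K(Y, k) = -2 + Y*2 = -2 + 2*Y)
T(L) = -2 + 2*L
(13922 + T(28))/(-24520 - 41916) = (13922 + (-2 + 2*28))/(-24520 - 41916) = (13922 + (-2 + 56))/(-66436) = (13922 + 54)*(-1/66436) = 13976*(-1/66436) = -3494/16609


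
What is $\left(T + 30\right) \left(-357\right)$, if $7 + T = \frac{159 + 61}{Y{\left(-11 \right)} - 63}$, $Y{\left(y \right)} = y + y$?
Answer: $-7287$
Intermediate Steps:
$Y{\left(y \right)} = 2 y$
$T = - \frac{163}{17}$ ($T = -7 + \frac{159 + 61}{2 \left(-11\right) - 63} = -7 + \frac{220}{-22 - 63} = -7 + \frac{220}{-85} = -7 + 220 \left(- \frac{1}{85}\right) = -7 - \frac{44}{17} = - \frac{163}{17} \approx -9.5882$)
$\left(T + 30\right) \left(-357\right) = \left(- \frac{163}{17} + 30\right) \left(-357\right) = \frac{347}{17} \left(-357\right) = -7287$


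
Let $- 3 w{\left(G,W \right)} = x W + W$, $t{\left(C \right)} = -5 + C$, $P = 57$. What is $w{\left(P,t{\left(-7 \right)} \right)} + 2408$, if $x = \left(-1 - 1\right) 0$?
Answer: $2412$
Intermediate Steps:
$x = 0$ ($x = \left(-2\right) 0 = 0$)
$w{\left(G,W \right)} = - \frac{W}{3}$ ($w{\left(G,W \right)} = - \frac{0 W + W}{3} = - \frac{0 + W}{3} = - \frac{W}{3}$)
$w{\left(P,t{\left(-7 \right)} \right)} + 2408 = - \frac{-5 - 7}{3} + 2408 = \left(- \frac{1}{3}\right) \left(-12\right) + 2408 = 4 + 2408 = 2412$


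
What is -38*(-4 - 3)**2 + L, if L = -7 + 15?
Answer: -1854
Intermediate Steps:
L = 8
-38*(-4 - 3)**2 + L = -38*(-4 - 3)**2 + 8 = -38*(-7)**2 + 8 = -38*49 + 8 = -1862 + 8 = -1854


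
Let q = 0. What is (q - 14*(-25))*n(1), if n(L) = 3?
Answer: 1050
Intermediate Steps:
(q - 14*(-25))*n(1) = (0 - 14*(-25))*3 = (0 + 350)*3 = 350*3 = 1050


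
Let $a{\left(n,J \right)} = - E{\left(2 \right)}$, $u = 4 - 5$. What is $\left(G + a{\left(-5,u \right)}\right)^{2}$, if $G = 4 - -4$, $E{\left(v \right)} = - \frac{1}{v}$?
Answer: $\frac{289}{4} \approx 72.25$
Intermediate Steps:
$G = 8$ ($G = 4 + 4 = 8$)
$u = -1$ ($u = 4 - 5 = -1$)
$a{\left(n,J \right)} = \frac{1}{2}$ ($a{\left(n,J \right)} = - \frac{-1}{2} = \left(-1\right) \left(- \frac{1}{2}\right) = \frac{1}{2}$)
$\left(G + a{\left(-5,u \right)}\right)^{2} = \left(8 + \frac{1}{2}\right)^{2} = \left(\frac{17}{2}\right)^{2} = \frac{289}{4}$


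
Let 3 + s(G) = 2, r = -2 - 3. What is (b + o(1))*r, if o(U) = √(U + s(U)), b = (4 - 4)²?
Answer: 0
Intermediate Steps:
r = -5
s(G) = -1 (s(G) = -3 + 2 = -1)
b = 0 (b = 0² = 0)
o(U) = √(-1 + U) (o(U) = √(U - 1) = √(-1 + U))
(b + o(1))*r = (0 + √(-1 + 1))*(-5) = (0 + √0)*(-5) = (0 + 0)*(-5) = 0*(-5) = 0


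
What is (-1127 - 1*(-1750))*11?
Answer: 6853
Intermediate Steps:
(-1127 - 1*(-1750))*11 = (-1127 + 1750)*11 = 623*11 = 6853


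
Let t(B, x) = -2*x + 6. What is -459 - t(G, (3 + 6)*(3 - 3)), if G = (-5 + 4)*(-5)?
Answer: -465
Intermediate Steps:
G = 5 (G = -1*(-5) = 5)
t(B, x) = 6 - 2*x
-459 - t(G, (3 + 6)*(3 - 3)) = -459 - (6 - 2*(3 + 6)*(3 - 3)) = -459 - (6 - 18*0) = -459 - (6 - 2*0) = -459 - (6 + 0) = -459 - 1*6 = -459 - 6 = -465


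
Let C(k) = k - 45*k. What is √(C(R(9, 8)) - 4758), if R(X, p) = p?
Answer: I*√5110 ≈ 71.484*I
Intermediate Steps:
C(k) = -44*k
√(C(R(9, 8)) - 4758) = √(-44*8 - 4758) = √(-352 - 4758) = √(-5110) = I*√5110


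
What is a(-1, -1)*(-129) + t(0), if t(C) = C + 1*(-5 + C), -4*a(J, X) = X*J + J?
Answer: -5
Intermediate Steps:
a(J, X) = -J/4 - J*X/4 (a(J, X) = -(X*J + J)/4 = -(J*X + J)/4 = -(J + J*X)/4 = -J/4 - J*X/4)
t(C) = -5 + 2*C (t(C) = C + (-5 + C) = -5 + 2*C)
a(-1, -1)*(-129) + t(0) = -1/4*(-1)*(1 - 1)*(-129) + (-5 + 2*0) = -1/4*(-1)*0*(-129) + (-5 + 0) = 0*(-129) - 5 = 0 - 5 = -5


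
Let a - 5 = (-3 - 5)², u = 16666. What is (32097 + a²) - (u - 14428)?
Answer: 34620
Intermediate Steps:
a = 69 (a = 5 + (-3 - 5)² = 5 + (-8)² = 5 + 64 = 69)
(32097 + a²) - (u - 14428) = (32097 + 69²) - (16666 - 14428) = (32097 + 4761) - 1*2238 = 36858 - 2238 = 34620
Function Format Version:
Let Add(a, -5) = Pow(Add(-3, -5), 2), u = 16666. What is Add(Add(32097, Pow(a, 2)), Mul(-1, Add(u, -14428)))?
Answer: 34620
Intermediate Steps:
a = 69 (a = Add(5, Pow(Add(-3, -5), 2)) = Add(5, Pow(-8, 2)) = Add(5, 64) = 69)
Add(Add(32097, Pow(a, 2)), Mul(-1, Add(u, -14428))) = Add(Add(32097, Pow(69, 2)), Mul(-1, Add(16666, -14428))) = Add(Add(32097, 4761), Mul(-1, 2238)) = Add(36858, -2238) = 34620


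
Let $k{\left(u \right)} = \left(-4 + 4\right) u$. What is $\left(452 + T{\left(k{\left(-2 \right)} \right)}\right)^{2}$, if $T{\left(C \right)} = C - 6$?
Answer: $198916$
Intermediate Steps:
$k{\left(u \right)} = 0$ ($k{\left(u \right)} = 0 u = 0$)
$T{\left(C \right)} = -6 + C$
$\left(452 + T{\left(k{\left(-2 \right)} \right)}\right)^{2} = \left(452 + \left(-6 + 0\right)\right)^{2} = \left(452 - 6\right)^{2} = 446^{2} = 198916$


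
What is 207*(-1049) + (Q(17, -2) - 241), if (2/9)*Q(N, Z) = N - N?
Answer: -217384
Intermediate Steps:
Q(N, Z) = 0 (Q(N, Z) = 9*(N - N)/2 = (9/2)*0 = 0)
207*(-1049) + (Q(17, -2) - 241) = 207*(-1049) + (0 - 241) = -217143 - 241 = -217384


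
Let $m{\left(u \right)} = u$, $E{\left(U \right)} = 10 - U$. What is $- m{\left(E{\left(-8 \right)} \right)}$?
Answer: $-18$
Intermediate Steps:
$- m{\left(E{\left(-8 \right)} \right)} = - (10 - -8) = - (10 + 8) = \left(-1\right) 18 = -18$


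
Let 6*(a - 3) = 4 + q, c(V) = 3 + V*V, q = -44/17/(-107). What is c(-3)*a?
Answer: 80124/1819 ≈ 44.048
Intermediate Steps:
q = 44/1819 (q = -44*1/17*(-1/107) = -44/17*(-1/107) = 44/1819 ≈ 0.024189)
c(V) = 3 + V²
a = 6677/1819 (a = 3 + (4 + 44/1819)/6 = 3 + (⅙)*(7320/1819) = 3 + 1220/1819 = 6677/1819 ≈ 3.6707)
c(-3)*a = (3 + (-3)²)*(6677/1819) = (3 + 9)*(6677/1819) = 12*(6677/1819) = 80124/1819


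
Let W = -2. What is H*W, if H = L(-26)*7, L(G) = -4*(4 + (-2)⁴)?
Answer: 1120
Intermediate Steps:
L(G) = -80 (L(G) = -4*(4 + 16) = -4*20 = -80)
H = -560 (H = -80*7 = -560)
H*W = -560*(-2) = 1120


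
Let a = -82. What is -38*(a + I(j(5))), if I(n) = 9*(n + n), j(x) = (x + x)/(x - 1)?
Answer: 1406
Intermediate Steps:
j(x) = 2*x/(-1 + x) (j(x) = (2*x)/(-1 + x) = 2*x/(-1 + x))
I(n) = 18*n (I(n) = 9*(2*n) = 18*n)
-38*(a + I(j(5))) = -38*(-82 + 18*(2*5/(-1 + 5))) = -38*(-82 + 18*(2*5/4)) = -38*(-82 + 18*(2*5*(1/4))) = -38*(-82 + 18*(5/2)) = -38*(-82 + 45) = -38*(-37) = 1406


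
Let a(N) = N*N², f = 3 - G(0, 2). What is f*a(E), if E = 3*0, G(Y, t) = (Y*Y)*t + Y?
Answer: 0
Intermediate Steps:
G(Y, t) = Y + t*Y² (G(Y, t) = Y²*t + Y = t*Y² + Y = Y + t*Y²)
f = 3 (f = 3 - 0*(1 + 0*2) = 3 - 0*(1 + 0) = 3 - 0 = 3 - 1*0 = 3 + 0 = 3)
E = 0
a(N) = N³
f*a(E) = 3*0³ = 3*0 = 0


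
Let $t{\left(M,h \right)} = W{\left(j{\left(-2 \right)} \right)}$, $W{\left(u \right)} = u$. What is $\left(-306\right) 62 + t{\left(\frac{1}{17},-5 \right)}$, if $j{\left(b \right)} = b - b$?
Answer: $-18972$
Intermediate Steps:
$j{\left(b \right)} = 0$
$t{\left(M,h \right)} = 0$
$\left(-306\right) 62 + t{\left(\frac{1}{17},-5 \right)} = \left(-306\right) 62 + 0 = -18972 + 0 = -18972$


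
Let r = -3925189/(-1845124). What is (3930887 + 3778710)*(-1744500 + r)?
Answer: -24815765641171007167/1845124 ≈ -1.3449e+13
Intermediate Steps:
r = 3925189/1845124 (r = -3925189*(-1/1845124) = 3925189/1845124 ≈ 2.1273)
(3930887 + 3778710)*(-1744500 + r) = (3930887 + 3778710)*(-1744500 + 3925189/1845124) = 7709597*(-3218814892811/1845124) = -24815765641171007167/1845124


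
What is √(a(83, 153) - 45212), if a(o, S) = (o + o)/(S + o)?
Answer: I*√629522094/118 ≈ 212.63*I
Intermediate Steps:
a(o, S) = 2*o/(S + o) (a(o, S) = (2*o)/(S + o) = 2*o/(S + o))
√(a(83, 153) - 45212) = √(2*83/(153 + 83) - 45212) = √(2*83/236 - 45212) = √(2*83*(1/236) - 45212) = √(83/118 - 45212) = √(-5334933/118) = I*√629522094/118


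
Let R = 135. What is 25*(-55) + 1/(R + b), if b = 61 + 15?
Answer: -290124/211 ≈ -1375.0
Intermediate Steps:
b = 76
25*(-55) + 1/(R + b) = 25*(-55) + 1/(135 + 76) = -1375 + 1/211 = -290124/211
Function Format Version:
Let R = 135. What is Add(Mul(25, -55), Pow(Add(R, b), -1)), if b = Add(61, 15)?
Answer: Rational(-290124, 211) ≈ -1375.0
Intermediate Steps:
b = 76
Add(Mul(25, -55), Pow(Add(R, b), -1)) = Add(Mul(25, -55), Pow(Add(135, 76), -1)) = Add(-1375, Pow(211, -1)) = Add(-1375, Rational(1, 211)) = Rational(-290124, 211)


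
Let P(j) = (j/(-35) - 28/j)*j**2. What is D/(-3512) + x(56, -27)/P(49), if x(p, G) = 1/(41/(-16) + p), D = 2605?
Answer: -10542639677/14213264184 ≈ -0.74175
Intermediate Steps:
x(p, G) = 1/(-41/16 + p) (x(p, G) = 1/(41*(-1/16) + p) = 1/(-41/16 + p))
P(j) = j**2*(-28/j - j/35) (P(j) = (j*(-1/35) - 28/j)*j**2 = (-j/35 - 28/j)*j**2 = (-28/j - j/35)*j**2 = j**2*(-28/j - j/35))
D/(-3512) + x(56, -27)/P(49) = 2605/(-3512) + (16/(-41 + 16*56))/((-1/35*49*(980 + 49**2))) = 2605*(-1/3512) + (16/(-41 + 896))/((-1/35*49*(980 + 2401))) = -2605/3512 + (16/855)/((-1/35*49*3381)) = -2605/3512 + (16*(1/855))/(-23667/5) = -2605/3512 + (16/855)*(-5/23667) = -2605/3512 - 16/4047057 = -10542639677/14213264184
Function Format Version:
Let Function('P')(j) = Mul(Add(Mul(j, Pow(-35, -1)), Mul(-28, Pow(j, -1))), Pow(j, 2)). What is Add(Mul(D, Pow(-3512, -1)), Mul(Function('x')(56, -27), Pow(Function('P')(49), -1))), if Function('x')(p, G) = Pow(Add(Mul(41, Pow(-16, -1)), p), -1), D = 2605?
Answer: Rational(-10542639677, 14213264184) ≈ -0.74175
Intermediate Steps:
Function('x')(p, G) = Pow(Add(Rational(-41, 16), p), -1) (Function('x')(p, G) = Pow(Add(Mul(41, Rational(-1, 16)), p), -1) = Pow(Add(Rational(-41, 16), p), -1))
Function('P')(j) = Mul(Pow(j, 2), Add(Mul(-28, Pow(j, -1)), Mul(Rational(-1, 35), j))) (Function('P')(j) = Mul(Add(Mul(j, Rational(-1, 35)), Mul(-28, Pow(j, -1))), Pow(j, 2)) = Mul(Add(Mul(Rational(-1, 35), j), Mul(-28, Pow(j, -1))), Pow(j, 2)) = Mul(Add(Mul(-28, Pow(j, -1)), Mul(Rational(-1, 35), j)), Pow(j, 2)) = Mul(Pow(j, 2), Add(Mul(-28, Pow(j, -1)), Mul(Rational(-1, 35), j))))
Add(Mul(D, Pow(-3512, -1)), Mul(Function('x')(56, -27), Pow(Function('P')(49), -1))) = Add(Mul(2605, Pow(-3512, -1)), Mul(Mul(16, Pow(Add(-41, Mul(16, 56)), -1)), Pow(Mul(Rational(-1, 35), 49, Add(980, Pow(49, 2))), -1))) = Add(Mul(2605, Rational(-1, 3512)), Mul(Mul(16, Pow(Add(-41, 896), -1)), Pow(Mul(Rational(-1, 35), 49, Add(980, 2401)), -1))) = Add(Rational(-2605, 3512), Mul(Mul(16, Pow(855, -1)), Pow(Mul(Rational(-1, 35), 49, 3381), -1))) = Add(Rational(-2605, 3512), Mul(Mul(16, Rational(1, 855)), Pow(Rational(-23667, 5), -1))) = Add(Rational(-2605, 3512), Mul(Rational(16, 855), Rational(-5, 23667))) = Add(Rational(-2605, 3512), Rational(-16, 4047057)) = Rational(-10542639677, 14213264184)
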